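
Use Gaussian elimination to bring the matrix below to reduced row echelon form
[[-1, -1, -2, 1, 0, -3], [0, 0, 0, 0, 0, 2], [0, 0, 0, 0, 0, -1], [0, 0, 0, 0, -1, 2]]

ρ1 -> -1·ρ1
  [ 1  1  2  -1   0   3 ]
  [ 0  0  0   0   0   2 ]
  [ 0  0  0   0   0  -1 ]
  [ 0  0  0   0  -1   2 ]
ρ2 <-> ρ4
  [ 1  1  2  -1   0   3 ]
  [ 0  0  0   0  -1   2 ]
  [ 0  0  0   0   0  -1 ]
  [ 0  0  0   0   0   2 ]
ρ2 -> -1·ρ2
  [ 1  1  2  -1  0   3 ]
  [ 0  0  0   0  1  -2 ]
  [ 0  0  0   0  0  -1 ]
  [ 0  0  0   0  0   2 ]
ρ3 -> -1·ρ3
  [ 1  1  2  -1  0   3 ]
  [ 0  0  0   0  1  -2 ]
  [ 0  0  0   0  0   1 ]
  [ 0  0  0   0  0   2 ]
ρ4 -> ρ4 − 2·ρ3
  [ 1  1  2  -1  0   3 ]
  [ 0  0  0   0  1  -2 ]
  [ 0  0  0   0  0   1 ]
  [ 0  0  0   0  0   0 ]
ρ2 -> ρ2 + 2·ρ3
  [ 1  1  2  -1  0  3 ]
  [ 0  0  0   0  1  0 ]
  [ 0  0  0   0  0  1 ]
  [ 0  0  0   0  0  0 ]
ρ1 -> ρ1 − 3·ρ3
  [ 1  1  2  -1  0  0 ]
  [ 0  0  0   0  1  0 ]
  [ 0  0  0   0  0  1 ]
  [ 0  0  0   0  0  0 ]

[[1, 1, 2, -1, 0, 0], [0, 0, 0, 0, 1, 0], [0, 0, 0, 0, 0, 1], [0, 0, 0, 0, 0, 0]]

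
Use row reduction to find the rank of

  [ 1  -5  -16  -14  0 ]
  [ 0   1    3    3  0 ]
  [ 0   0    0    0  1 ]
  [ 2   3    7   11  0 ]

R4 → R4 − 2·R1
R4 → R4 − 13·R2
R1 → R1 + 5·R2
The reduced form has 3 nonzero rows.

rank = 3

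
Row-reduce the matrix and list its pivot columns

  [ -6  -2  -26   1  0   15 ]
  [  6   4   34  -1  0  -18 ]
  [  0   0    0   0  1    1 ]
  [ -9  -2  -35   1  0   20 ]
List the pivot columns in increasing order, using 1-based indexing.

1, 2, 4, 5

r1 ← -1/6·r1
r2 ← r2 − 6·r1
r4 ← r4 + 9·r1
r2 ← 1/2·r2
r4 ← r4 − r2
r3 <=> r4
r3 ← -2·r3
r1 ← r1 + 1/6·r3
r1 ← r1 − 1/3·r2
Pivot columns are the columns containing a leading 1.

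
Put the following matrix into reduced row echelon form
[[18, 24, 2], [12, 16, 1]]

[[1, 4/3, 0], [0, 0, 1]]

R1 -> 1/18·R1
  [  1  4/3  1/9 ]
  [ 12   16    1 ]
R2 -> R2 − 12·R1
  [ 1  4/3   1/9 ]
  [ 0    0  -1/3 ]
R2 -> -3·R2
  [ 1  4/3  1/9 ]
  [ 0    0    1 ]
R1 -> R1 − 1/9·R2
  [ 1  4/3  0 ]
  [ 0    0  1 ]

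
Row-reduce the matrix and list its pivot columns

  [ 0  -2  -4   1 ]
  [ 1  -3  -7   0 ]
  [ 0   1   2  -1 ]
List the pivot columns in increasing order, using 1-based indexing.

1, 2, 4

ρ1 <=> ρ2
  [ 1  -3  -7   0 ]
  [ 0  -2  -4   1 ]
  [ 0   1   2  -1 ]
ρ2 -> -1/2·ρ2
  [ 1  -3  -7     0 ]
  [ 0   1   2  -1/2 ]
  [ 0   1   2    -1 ]
ρ3 -> ρ3 − ρ2
  [ 1  -3  -7     0 ]
  [ 0   1   2  -1/2 ]
  [ 0   0   0  -1/2 ]
ρ3 -> -2·ρ3
  [ 1  -3  -7     0 ]
  [ 0   1   2  -1/2 ]
  [ 0   0   0     1 ]
ρ2 -> ρ2 + 1/2·ρ3
  [ 1  -3  -7  0 ]
  [ 0   1   2  0 ]
  [ 0   0   0  1 ]
ρ1 -> ρ1 + 3·ρ2
  [ 1  0  -1  0 ]
  [ 0  1   2  0 ]
  [ 0  0   0  1 ]
Pivot columns are the columns containing a leading 1.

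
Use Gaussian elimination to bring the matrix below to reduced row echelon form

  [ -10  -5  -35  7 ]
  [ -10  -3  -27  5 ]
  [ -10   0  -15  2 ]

Multiply ρ1 by -1/10.
  [   1  1/2  7/2  -7/10 ]
  [ -10   -3  -27      5 ]
  [ -10    0  -15      2 ]
Add 10 times ρ1 to ρ2.
  [   1  1/2  7/2  -7/10 ]
  [   0    2    8     -2 ]
  [ -10    0  -15      2 ]
Add 10 times ρ1 to ρ3.
  [ 1  1/2  7/2  -7/10 ]
  [ 0    2    8     -2 ]
  [ 0    5   20     -5 ]
Multiply ρ2 by 1/2.
  [ 1  1/2  7/2  -7/10 ]
  [ 0    1    4     -1 ]
  [ 0    5   20     -5 ]
Subtract 5 times ρ2 from ρ3.
  [ 1  1/2  7/2  -7/10 ]
  [ 0    1    4     -1 ]
  [ 0    0    0      0 ]
Subtract 1/2 times ρ2 from ρ1.
  [ 1  0  3/2  -1/5 ]
  [ 0  1    4    -1 ]
  [ 0  0    0     0 ]

[[1, 0, 3/2, -1/5], [0, 1, 4, -1], [0, 0, 0, 0]]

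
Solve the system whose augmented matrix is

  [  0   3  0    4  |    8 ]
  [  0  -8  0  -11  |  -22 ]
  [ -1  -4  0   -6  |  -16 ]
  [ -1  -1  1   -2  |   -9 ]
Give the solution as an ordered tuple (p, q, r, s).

(4, 0, -1, 2)

ρ1 <-> ρ3
ρ1 ← -1·ρ1
ρ4 ← ρ4 + ρ1
ρ2 ← -1/8·ρ2
ρ3 ← ρ3 − 3·ρ2
ρ4 ← ρ4 − 3·ρ2
ρ3 <-> ρ4
ρ4 ← -8·ρ4
ρ3 ← ρ3 + 1/8·ρ4
ρ2 ← ρ2 − 11/8·ρ4
ρ1 ← ρ1 − 6·ρ4
ρ1 ← ρ1 − 4·ρ2
Reading off the last column: p = 4, q = 0, r = -1, s = 2.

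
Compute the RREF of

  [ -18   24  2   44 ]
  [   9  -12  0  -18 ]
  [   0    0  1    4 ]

[[1, -4/3, 0, -2], [0, 0, 1, 4], [0, 0, 0, 0]]

R1 := -1/18·R1
  [ 1  -4/3  -1/9  -22/9 ]
  [ 9   -12     0    -18 ]
  [ 0     0     1      4 ]
R2 := R2 − 9·R1
  [ 1  -4/3  -1/9  -22/9 ]
  [ 0     0     1      4 ]
  [ 0     0     1      4 ]
R3 := R3 − R2
  [ 1  -4/3  -1/9  -22/9 ]
  [ 0     0     1      4 ]
  [ 0     0     0      0 ]
R1 := R1 + 1/9·R2
  [ 1  -4/3  0  -2 ]
  [ 0     0  1   4 ]
  [ 0     0  0   0 ]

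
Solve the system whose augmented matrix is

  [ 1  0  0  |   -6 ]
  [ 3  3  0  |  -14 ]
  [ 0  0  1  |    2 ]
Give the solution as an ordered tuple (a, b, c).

(-6, 4/3, 2)

Subtract 3 times ρ1 from ρ2.
  [ 1  0  0  |  -6 ]
  [ 0  3  0  |   4 ]
  [ 0  0  1  |   2 ]
Multiply ρ2 by 1/3.
  [ 1  0  0  |   -6 ]
  [ 0  1  0  |  4/3 ]
  [ 0  0  1  |    2 ]
Reading off the last column: a = -6, b = 4/3, c = 2.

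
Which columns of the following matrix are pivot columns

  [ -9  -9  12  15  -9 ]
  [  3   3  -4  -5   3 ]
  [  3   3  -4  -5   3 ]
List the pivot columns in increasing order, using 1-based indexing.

1

R1 ← -1/9·R1
  [ 1  1  -4/3  -5/3  1 ]
  [ 3  3    -4    -5  3 ]
  [ 3  3    -4    -5  3 ]
R2 ← R2 − 3·R1
  [ 1  1  -4/3  -5/3  1 ]
  [ 0  0     0     0  0 ]
  [ 3  3    -4    -5  3 ]
R3 ← R3 − 3·R1
  [ 1  1  -4/3  -5/3  1 ]
  [ 0  0     0     0  0 ]
  [ 0  0     0     0  0 ]
Pivot columns are the columns containing a leading 1.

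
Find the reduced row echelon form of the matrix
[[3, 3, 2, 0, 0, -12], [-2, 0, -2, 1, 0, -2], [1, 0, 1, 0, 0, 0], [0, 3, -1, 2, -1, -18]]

[[1, 0, 1, 0, 0, 0], [0, 1, -1/3, 0, 0, -4], [0, 0, 0, 1, 0, -2], [0, 0, 0, 0, 1, 2]]

Multiply r1 by 1/3.
Add 2 times r1 to r2.
Subtract r1 from r3.
Multiply r2 by 1/2.
Add r2 to r3.
Subtract 3 times r2 from r4.
Multiply r3 by 2.
Subtract 1/2 times r3 from r4.
Multiply r4 by -1.
Subtract 1/2 times r3 from r2.
Subtract r2 from r1.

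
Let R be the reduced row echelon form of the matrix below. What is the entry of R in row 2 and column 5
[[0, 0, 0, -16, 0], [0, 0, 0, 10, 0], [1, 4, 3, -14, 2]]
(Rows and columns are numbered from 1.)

0

R1 <=> R3
  [ 1  4  3  -14  2 ]
  [ 0  0  0   10  0 ]
  [ 0  0  0  -16  0 ]
R2 ← 1/10·R2
  [ 1  4  3  -14  2 ]
  [ 0  0  0    1  0 ]
  [ 0  0  0  -16  0 ]
R3 ← R3 + 16·R2
  [ 1  4  3  -14  2 ]
  [ 0  0  0    1  0 ]
  [ 0  0  0    0  0 ]
R1 ← R1 + 14·R2
  [ 1  4  3  0  2 ]
  [ 0  0  0  1  0 ]
  [ 0  0  0  0  0 ]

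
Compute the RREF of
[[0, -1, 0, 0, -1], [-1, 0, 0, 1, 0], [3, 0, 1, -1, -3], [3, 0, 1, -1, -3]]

R1 ↔ R2
  [ -1   0  0   1   0 ]
  [  0  -1  0   0  -1 ]
  [  3   0  1  -1  -3 ]
  [  3   0  1  -1  -3 ]
R1 := -1·R1
  [ 1   0  0  -1   0 ]
  [ 0  -1  0   0  -1 ]
  [ 3   0  1  -1  -3 ]
  [ 3   0  1  -1  -3 ]
R3 := R3 − 3·R1
  [ 1   0  0  -1   0 ]
  [ 0  -1  0   0  -1 ]
  [ 0   0  1   2  -3 ]
  [ 3   0  1  -1  -3 ]
R4 := R4 − 3·R1
  [ 1   0  0  -1   0 ]
  [ 0  -1  0   0  -1 ]
  [ 0   0  1   2  -3 ]
  [ 0   0  1   2  -3 ]
R2 := -1·R2
  [ 1  0  0  -1   0 ]
  [ 0  1  0   0   1 ]
  [ 0  0  1   2  -3 ]
  [ 0  0  1   2  -3 ]
R4 := R4 − R3
  [ 1  0  0  -1   0 ]
  [ 0  1  0   0   1 ]
  [ 0  0  1   2  -3 ]
  [ 0  0  0   0   0 ]

[[1, 0, 0, -1, 0], [0, 1, 0, 0, 1], [0, 0, 1, 2, -3], [0, 0, 0, 0, 0]]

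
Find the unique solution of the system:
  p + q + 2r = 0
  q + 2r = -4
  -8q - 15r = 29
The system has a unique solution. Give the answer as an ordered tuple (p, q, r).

Form the augmented matrix and row-reduce:
  [ 1   1    2  |   0 ]
  [ 0   1    2  |  -4 ]
  [ 0  -8  -15  |  29 ]
Add 8 times ρ2 to ρ3.
Subtract 2 times ρ3 from ρ2.
Subtract 2 times ρ3 from ρ1.
Subtract ρ2 from ρ1.
Reading off the last column: p = 4, q = 2, r = -3.

(4, 2, -3)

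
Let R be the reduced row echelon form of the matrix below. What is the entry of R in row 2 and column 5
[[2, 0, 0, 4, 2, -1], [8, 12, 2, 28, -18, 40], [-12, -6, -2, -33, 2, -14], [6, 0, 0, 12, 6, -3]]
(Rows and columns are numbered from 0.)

ρ1 -> 1/2·ρ1
  [   1   0   0    2    1  -1/2 ]
  [   8  12   2   28  -18    40 ]
  [ -12  -6  -2  -33    2   -14 ]
  [   6   0   0   12    6    -3 ]
ρ2 -> ρ2 − 8·ρ1
  [   1   0   0    2    1  -1/2 ]
  [   0  12   2   12  -26    44 ]
  [ -12  -6  -2  -33    2   -14 ]
  [   6   0   0   12    6    -3 ]
ρ3 -> ρ3 + 12·ρ1
  [ 1   0   0   2    1  -1/2 ]
  [ 0  12   2  12  -26    44 ]
  [ 0  -6  -2  -9   14   -20 ]
  [ 6   0   0  12    6    -3 ]
ρ4 -> ρ4 − 6·ρ1
  [ 1   0   0   2    1  -1/2 ]
  [ 0  12   2  12  -26    44 ]
  [ 0  -6  -2  -9   14   -20 ]
  [ 0   0   0   0    0     0 ]
ρ2 -> 1/12·ρ2
  [ 1   0    0   2      1  -1/2 ]
  [ 0   1  1/6   1  -13/6  11/3 ]
  [ 0  -6   -2  -9     14   -20 ]
  [ 0   0    0   0      0     0 ]
ρ3 -> ρ3 + 6·ρ2
  [ 1  0    0   2      1  -1/2 ]
  [ 0  1  1/6   1  -13/6  11/3 ]
  [ 0  0   -1  -3      1     2 ]
  [ 0  0    0   0      0     0 ]
ρ3 -> -1·ρ3
  [ 1  0    0  2      1  -1/2 ]
  [ 0  1  1/6  1  -13/6  11/3 ]
  [ 0  0    1  3     -1    -2 ]
  [ 0  0    0  0      0     0 ]
ρ2 -> ρ2 − 1/6·ρ3
  [ 1  0  0    2   1  -1/2 ]
  [ 0  1  0  1/2  -2     4 ]
  [ 0  0  1    3  -1    -2 ]
  [ 0  0  0    0   0     0 ]

-2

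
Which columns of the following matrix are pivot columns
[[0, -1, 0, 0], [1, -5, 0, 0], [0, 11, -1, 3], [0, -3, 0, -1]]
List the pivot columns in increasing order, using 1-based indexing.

R1 <=> R2
  [ 1  -5   0   0 ]
  [ 0  -1   0   0 ]
  [ 0  11  -1   3 ]
  [ 0  -3   0  -1 ]
R2 -> -1·R2
  [ 1  -5   0   0 ]
  [ 0   1   0   0 ]
  [ 0  11  -1   3 ]
  [ 0  -3   0  -1 ]
R3 -> R3 − 11·R2
  [ 1  -5   0   0 ]
  [ 0   1   0   0 ]
  [ 0   0  -1   3 ]
  [ 0  -3   0  -1 ]
R4 -> R4 + 3·R2
  [ 1  -5   0   0 ]
  [ 0   1   0   0 ]
  [ 0   0  -1   3 ]
  [ 0   0   0  -1 ]
R3 -> -1·R3
  [ 1  -5  0   0 ]
  [ 0   1  0   0 ]
  [ 0   0  1  -3 ]
  [ 0   0  0  -1 ]
R4 -> -1·R4
  [ 1  -5  0   0 ]
  [ 0   1  0   0 ]
  [ 0   0  1  -3 ]
  [ 0   0  0   1 ]
R3 -> R3 + 3·R4
  [ 1  -5  0  0 ]
  [ 0   1  0  0 ]
  [ 0   0  1  0 ]
  [ 0   0  0  1 ]
R1 -> R1 + 5·R2
  [ 1  0  0  0 ]
  [ 0  1  0  0 ]
  [ 0  0  1  0 ]
  [ 0  0  0  1 ]
Pivot columns are the columns containing a leading 1.

1, 2, 3, 4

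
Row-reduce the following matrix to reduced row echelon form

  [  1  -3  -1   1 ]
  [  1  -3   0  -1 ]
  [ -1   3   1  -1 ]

[[1, -3, 0, -1], [0, 0, 1, -2], [0, 0, 0, 0]]

r2 := r2 − r1
  [  1  -3  -1   1 ]
  [  0   0   1  -2 ]
  [ -1   3   1  -1 ]
r3 := r3 + r1
  [ 1  -3  -1   1 ]
  [ 0   0   1  -2 ]
  [ 0   0   0   0 ]
r1 := r1 + r2
  [ 1  -3  0  -1 ]
  [ 0   0  1  -2 ]
  [ 0   0  0   0 ]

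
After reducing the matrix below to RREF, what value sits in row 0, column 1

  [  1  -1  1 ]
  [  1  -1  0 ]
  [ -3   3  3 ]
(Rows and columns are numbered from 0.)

-1

R2 → R2 − R1
R3 → R3 + 3·R1
R2 → -1·R2
R3 → R3 − 6·R2
R1 → R1 − R2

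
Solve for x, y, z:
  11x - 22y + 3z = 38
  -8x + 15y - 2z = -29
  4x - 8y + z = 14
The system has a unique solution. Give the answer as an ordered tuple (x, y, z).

Form the augmented matrix and row-reduce:
  [ 11  -22   3  |   38 ]
  [ -8   15  -2  |  -29 ]
  [  4   -8   1  |   14 ]
ρ1 := 1/11·ρ1
  [  1  -2  3/11  |  38/11 ]
  [ -8  15    -2  |    -29 ]
  [  4  -8     1  |     14 ]
ρ2 := ρ2 + 8·ρ1
  [ 1  -2  3/11  |   38/11 ]
  [ 0  -1  2/11  |  -15/11 ]
  [ 4  -8     1  |      14 ]
ρ3 := ρ3 − 4·ρ1
  [ 1  -2   3/11  |   38/11 ]
  [ 0  -1   2/11  |  -15/11 ]
  [ 0   0  -1/11  |    2/11 ]
ρ2 := -1·ρ2
  [ 1  -2   3/11  |  38/11 ]
  [ 0   1  -2/11  |  15/11 ]
  [ 0   0  -1/11  |   2/11 ]
ρ3 := -11·ρ3
  [ 1  -2   3/11  |  38/11 ]
  [ 0   1  -2/11  |  15/11 ]
  [ 0   0      1  |     -2 ]
ρ2 := ρ2 + 2/11·ρ3
  [ 1  -2  3/11  |  38/11 ]
  [ 0   1     0  |      1 ]
  [ 0   0     1  |     -2 ]
ρ1 := ρ1 − 3/11·ρ3
  [ 1  -2  0  |   4 ]
  [ 0   1  0  |   1 ]
  [ 0   0  1  |  -2 ]
ρ1 := ρ1 + 2·ρ2
  [ 1  0  0  |   6 ]
  [ 0  1  0  |   1 ]
  [ 0  0  1  |  -2 ]
Reading off the last column: x = 6, y = 1, z = -2.

(6, 1, -2)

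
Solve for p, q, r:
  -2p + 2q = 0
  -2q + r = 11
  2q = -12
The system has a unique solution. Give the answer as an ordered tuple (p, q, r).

(-6, -6, -1)

Form the augmented matrix and row-reduce:
  [ -2   2  0  |    0 ]
  [  0  -2  1  |   11 ]
  [  0   2  0  |  -12 ]
R1 -> -1/2·R1
  [ 1  -1  0  |    0 ]
  [ 0  -2  1  |   11 ]
  [ 0   2  0  |  -12 ]
R2 -> -1/2·R2
  [ 1  -1     0  |      0 ]
  [ 0   1  -1/2  |  -11/2 ]
  [ 0   2     0  |    -12 ]
R3 -> R3 − 2·R2
  [ 1  -1     0  |      0 ]
  [ 0   1  -1/2  |  -11/2 ]
  [ 0   0     1  |     -1 ]
R2 -> R2 + 1/2·R3
  [ 1  -1  0  |   0 ]
  [ 0   1  0  |  -6 ]
  [ 0   0  1  |  -1 ]
R1 -> R1 + R2
  [ 1  0  0  |  -6 ]
  [ 0  1  0  |  -6 ]
  [ 0  0  1  |  -1 ]
Reading off the last column: p = -6, q = -6, r = -1.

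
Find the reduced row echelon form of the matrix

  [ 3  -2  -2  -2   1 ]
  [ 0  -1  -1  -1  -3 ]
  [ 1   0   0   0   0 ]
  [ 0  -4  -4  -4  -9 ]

[[1, 0, 0, 0, 0], [0, 1, 1, 1, 0], [0, 0, 0, 0, 1], [0, 0, 0, 0, 0]]

Multiply R1 by 1/3.
  [ 1  -2/3  -2/3  -2/3  1/3 ]
  [ 0    -1    -1    -1   -3 ]
  [ 1     0     0     0    0 ]
  [ 0    -4    -4    -4   -9 ]
Subtract R1 from R3.
  [ 1  -2/3  -2/3  -2/3   1/3 ]
  [ 0    -1    -1    -1    -3 ]
  [ 0   2/3   2/3   2/3  -1/3 ]
  [ 0    -4    -4    -4    -9 ]
Multiply R2 by -1.
  [ 1  -2/3  -2/3  -2/3   1/3 ]
  [ 0     1     1     1     3 ]
  [ 0   2/3   2/3   2/3  -1/3 ]
  [ 0    -4    -4    -4    -9 ]
Subtract 2/3 times R2 from R3.
  [ 1  -2/3  -2/3  -2/3   1/3 ]
  [ 0     1     1     1     3 ]
  [ 0     0     0     0  -7/3 ]
  [ 0    -4    -4    -4    -9 ]
Add 4 times R2 to R4.
  [ 1  -2/3  -2/3  -2/3   1/3 ]
  [ 0     1     1     1     3 ]
  [ 0     0     0     0  -7/3 ]
  [ 0     0     0     0     3 ]
Multiply R3 by -3/7.
  [ 1  -2/3  -2/3  -2/3  1/3 ]
  [ 0     1     1     1    3 ]
  [ 0     0     0     0    1 ]
  [ 0     0     0     0    3 ]
Subtract 3 times R3 from R4.
  [ 1  -2/3  -2/3  -2/3  1/3 ]
  [ 0     1     1     1    3 ]
  [ 0     0     0     0    1 ]
  [ 0     0     0     0    0 ]
Subtract 3 times R3 from R2.
  [ 1  -2/3  -2/3  -2/3  1/3 ]
  [ 0     1     1     1    0 ]
  [ 0     0     0     0    1 ]
  [ 0     0     0     0    0 ]
Subtract 1/3 times R3 from R1.
  [ 1  -2/3  -2/3  -2/3  0 ]
  [ 0     1     1     1  0 ]
  [ 0     0     0     0  1 ]
  [ 0     0     0     0  0 ]
Add 2/3 times R2 to R1.
  [ 1  0  0  0  0 ]
  [ 0  1  1  1  0 ]
  [ 0  0  0  0  1 ]
  [ 0  0  0  0  0 ]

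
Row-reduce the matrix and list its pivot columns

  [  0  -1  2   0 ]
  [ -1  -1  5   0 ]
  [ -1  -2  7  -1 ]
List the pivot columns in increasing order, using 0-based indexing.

0, 1, 3

Swap ρ1 and ρ2.
Multiply ρ1 by -1.
Add ρ1 to ρ3.
Multiply ρ2 by -1.
Add ρ2 to ρ3.
Multiply ρ3 by -1.
Subtract ρ2 from ρ1.
Pivot columns are the columns containing a leading 1.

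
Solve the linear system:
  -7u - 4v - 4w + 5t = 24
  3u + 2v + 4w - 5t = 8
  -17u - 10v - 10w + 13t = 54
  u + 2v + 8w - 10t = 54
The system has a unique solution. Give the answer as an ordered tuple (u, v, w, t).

Form the augmented matrix and row-reduce:
  [  -7   -4   -4    5  |  24 ]
  [   3    2    4   -5  |   8 ]
  [ -17  -10  -10   13  |  54 ]
  [   1    2    8  -10  |  54 ]
Multiply ρ1 by -1/7.
  [   1  4/7  4/7  -5/7  |  -24/7 ]
  [   3    2    4    -5  |      8 ]
  [ -17  -10  -10    13  |     54 ]
  [   1    2    8   -10  |     54 ]
Subtract 3 times ρ1 from ρ2.
  [   1  4/7   4/7   -5/7  |  -24/7 ]
  [   0  2/7  16/7  -20/7  |  128/7 ]
  [ -17  -10   -10     13  |     54 ]
  [   1    2     8    -10  |     54 ]
Add 17 times ρ1 to ρ3.
  [ 1   4/7   4/7   -5/7  |  -24/7 ]
  [ 0   2/7  16/7  -20/7  |  128/7 ]
  [ 0  -2/7  -2/7    6/7  |  -30/7 ]
  [ 1     2     8    -10  |     54 ]
Subtract ρ1 from ρ4.
  [ 1   4/7   4/7   -5/7  |  -24/7 ]
  [ 0   2/7  16/7  -20/7  |  128/7 ]
  [ 0  -2/7  -2/7    6/7  |  -30/7 ]
  [ 0  10/7  52/7  -65/7  |  402/7 ]
Multiply ρ2 by 7/2.
  [ 1   4/7   4/7   -5/7  |  -24/7 ]
  [ 0     1     8    -10  |     64 ]
  [ 0  -2/7  -2/7    6/7  |  -30/7 ]
  [ 0  10/7  52/7  -65/7  |  402/7 ]
Add 2/7 times ρ2 to ρ3.
  [ 1   4/7   4/7   -5/7  |  -24/7 ]
  [ 0     1     8    -10  |     64 ]
  [ 0     0     2     -2  |     14 ]
  [ 0  10/7  52/7  -65/7  |  402/7 ]
Subtract 10/7 times ρ2 from ρ4.
  [ 1  4/7  4/7  -5/7  |  -24/7 ]
  [ 0    1    8   -10  |     64 ]
  [ 0    0    2    -2  |     14 ]
  [ 0    0   -4     5  |    -34 ]
Multiply ρ3 by 1/2.
  [ 1  4/7  4/7  -5/7  |  -24/7 ]
  [ 0    1    8   -10  |     64 ]
  [ 0    0    1    -1  |      7 ]
  [ 0    0   -4     5  |    -34 ]
Add 4 times ρ3 to ρ4.
  [ 1  4/7  4/7  -5/7  |  -24/7 ]
  [ 0    1    8   -10  |     64 ]
  [ 0    0    1    -1  |      7 ]
  [ 0    0    0     1  |     -6 ]
Add ρ4 to ρ3.
  [ 1  4/7  4/7  -5/7  |  -24/7 ]
  [ 0    1    8   -10  |     64 ]
  [ 0    0    1     0  |      1 ]
  [ 0    0    0     1  |     -6 ]
Add 10 times ρ4 to ρ2.
  [ 1  4/7  4/7  -5/7  |  -24/7 ]
  [ 0    1    8     0  |      4 ]
  [ 0    0    1     0  |      1 ]
  [ 0    0    0     1  |     -6 ]
Add 5/7 times ρ4 to ρ1.
  [ 1  4/7  4/7  0  |  -54/7 ]
  [ 0    1    8  0  |      4 ]
  [ 0    0    1  0  |      1 ]
  [ 0    0    0  1  |     -6 ]
Subtract 8 times ρ3 from ρ2.
  [ 1  4/7  4/7  0  |  -54/7 ]
  [ 0    1    0  0  |     -4 ]
  [ 0    0    1  0  |      1 ]
  [ 0    0    0  1  |     -6 ]
Subtract 4/7 times ρ3 from ρ1.
  [ 1  4/7  0  0  |  -58/7 ]
  [ 0    1  0  0  |     -4 ]
  [ 0    0  1  0  |      1 ]
  [ 0    0  0  1  |     -6 ]
Subtract 4/7 times ρ2 from ρ1.
  [ 1  0  0  0  |  -6 ]
  [ 0  1  0  0  |  -4 ]
  [ 0  0  1  0  |   1 ]
  [ 0  0  0  1  |  -6 ]
Reading off the last column: u = -6, v = -4, w = 1, t = -6.

(-6, -4, 1, -6)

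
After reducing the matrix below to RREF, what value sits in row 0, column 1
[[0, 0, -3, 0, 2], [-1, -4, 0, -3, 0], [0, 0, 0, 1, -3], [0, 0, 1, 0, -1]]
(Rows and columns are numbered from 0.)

ρ1 <-> ρ2
ρ1 := -1·ρ1
ρ2 := -1/3·ρ2
ρ4 := ρ4 − ρ2
ρ4 := -3·ρ4
ρ3 := ρ3 + 3·ρ4
ρ2 := ρ2 + 2/3·ρ4
ρ1 := ρ1 − 3·ρ3

4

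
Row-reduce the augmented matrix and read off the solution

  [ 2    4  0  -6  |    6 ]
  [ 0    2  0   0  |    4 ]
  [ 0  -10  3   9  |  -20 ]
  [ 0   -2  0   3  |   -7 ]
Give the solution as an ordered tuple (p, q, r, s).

ρ1 → 1/2·ρ1
  [ 1    2  0  -3  |    3 ]
  [ 0    2  0   0  |    4 ]
  [ 0  -10  3   9  |  -20 ]
  [ 0   -2  0   3  |   -7 ]
ρ2 → 1/2·ρ2
  [ 1    2  0  -3  |    3 ]
  [ 0    1  0   0  |    2 ]
  [ 0  -10  3   9  |  -20 ]
  [ 0   -2  0   3  |   -7 ]
ρ3 → ρ3 + 10·ρ2
  [ 1   2  0  -3  |   3 ]
  [ 0   1  0   0  |   2 ]
  [ 0   0  3   9  |   0 ]
  [ 0  -2  0   3  |  -7 ]
ρ4 → ρ4 + 2·ρ2
  [ 1  2  0  -3  |   3 ]
  [ 0  1  0   0  |   2 ]
  [ 0  0  3   9  |   0 ]
  [ 0  0  0   3  |  -3 ]
ρ3 → 1/3·ρ3
  [ 1  2  0  -3  |   3 ]
  [ 0  1  0   0  |   2 ]
  [ 0  0  1   3  |   0 ]
  [ 0  0  0   3  |  -3 ]
ρ4 → 1/3·ρ4
  [ 1  2  0  -3  |   3 ]
  [ 0  1  0   0  |   2 ]
  [ 0  0  1   3  |   0 ]
  [ 0  0  0   1  |  -1 ]
ρ3 → ρ3 − 3·ρ4
  [ 1  2  0  -3  |   3 ]
  [ 0  1  0   0  |   2 ]
  [ 0  0  1   0  |   3 ]
  [ 0  0  0   1  |  -1 ]
ρ1 → ρ1 + 3·ρ4
  [ 1  2  0  0  |   0 ]
  [ 0  1  0  0  |   2 ]
  [ 0  0  1  0  |   3 ]
  [ 0  0  0  1  |  -1 ]
ρ1 → ρ1 − 2·ρ2
  [ 1  0  0  0  |  -4 ]
  [ 0  1  0  0  |   2 ]
  [ 0  0  1  0  |   3 ]
  [ 0  0  0  1  |  -1 ]
Reading off the last column: p = -4, q = 2, r = 3, s = -1.

(-4, 2, 3, -1)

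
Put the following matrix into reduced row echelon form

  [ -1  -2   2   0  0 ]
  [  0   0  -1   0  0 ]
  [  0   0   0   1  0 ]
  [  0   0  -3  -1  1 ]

[[1, 2, 0, 0, 0], [0, 0, 1, 0, 0], [0, 0, 0, 1, 0], [0, 0, 0, 0, 1]]

r1 -> -1·r1
r2 -> -1·r2
r4 -> r4 + 3·r2
r4 -> r4 + r3
r1 -> r1 + 2·r2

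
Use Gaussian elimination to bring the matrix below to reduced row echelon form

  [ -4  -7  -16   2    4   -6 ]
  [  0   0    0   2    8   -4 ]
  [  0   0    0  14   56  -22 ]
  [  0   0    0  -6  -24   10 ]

r1 ← -1/4·r1
  [ 1  7/4  4  -1/2   -1  3/2 ]
  [ 0    0  0     2    8   -4 ]
  [ 0    0  0    14   56  -22 ]
  [ 0    0  0    -6  -24   10 ]
r2 ← 1/2·r2
  [ 1  7/4  4  -1/2   -1  3/2 ]
  [ 0    0  0     1    4   -2 ]
  [ 0    0  0    14   56  -22 ]
  [ 0    0  0    -6  -24   10 ]
r3 ← r3 − 14·r2
  [ 1  7/4  4  -1/2   -1  3/2 ]
  [ 0    0  0     1    4   -2 ]
  [ 0    0  0     0    0    6 ]
  [ 0    0  0    -6  -24   10 ]
r4 ← r4 + 6·r2
  [ 1  7/4  4  -1/2  -1  3/2 ]
  [ 0    0  0     1   4   -2 ]
  [ 0    0  0     0   0    6 ]
  [ 0    0  0     0   0   -2 ]
r3 ← 1/6·r3
  [ 1  7/4  4  -1/2  -1  3/2 ]
  [ 0    0  0     1   4   -2 ]
  [ 0    0  0     0   0    1 ]
  [ 0    0  0     0   0   -2 ]
r4 ← r4 + 2·r3
  [ 1  7/4  4  -1/2  -1  3/2 ]
  [ 0    0  0     1   4   -2 ]
  [ 0    0  0     0   0    1 ]
  [ 0    0  0     0   0    0 ]
r2 ← r2 + 2·r3
  [ 1  7/4  4  -1/2  -1  3/2 ]
  [ 0    0  0     1   4    0 ]
  [ 0    0  0     0   0    1 ]
  [ 0    0  0     0   0    0 ]
r1 ← r1 − 3/2·r3
  [ 1  7/4  4  -1/2  -1  0 ]
  [ 0    0  0     1   4  0 ]
  [ 0    0  0     0   0  1 ]
  [ 0    0  0     0   0  0 ]
r1 ← r1 + 1/2·r2
  [ 1  7/4  4  0  1  0 ]
  [ 0    0  0  1  4  0 ]
  [ 0    0  0  0  0  1 ]
  [ 0    0  0  0  0  0 ]

[[1, 7/4, 4, 0, 1, 0], [0, 0, 0, 1, 4, 0], [0, 0, 0, 0, 0, 1], [0, 0, 0, 0, 0, 0]]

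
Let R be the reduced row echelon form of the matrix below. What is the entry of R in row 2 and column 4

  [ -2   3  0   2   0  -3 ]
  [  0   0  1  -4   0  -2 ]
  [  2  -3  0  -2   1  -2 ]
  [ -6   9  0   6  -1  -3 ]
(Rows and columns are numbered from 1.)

-4

r1 ← -1/2·r1
  [  1  -3/2  0  -1   0  3/2 ]
  [  0     0  1  -4   0   -2 ]
  [  2    -3  0  -2   1   -2 ]
  [ -6     9  0   6  -1   -3 ]
r3 ← r3 − 2·r1
  [  1  -3/2  0  -1   0  3/2 ]
  [  0     0  1  -4   0   -2 ]
  [  0     0  0   0   1   -5 ]
  [ -6     9  0   6  -1   -3 ]
r4 ← r4 + 6·r1
  [ 1  -3/2  0  -1   0  3/2 ]
  [ 0     0  1  -4   0   -2 ]
  [ 0     0  0   0   1   -5 ]
  [ 0     0  0   0  -1    6 ]
r4 ← r4 + r3
  [ 1  -3/2  0  -1  0  3/2 ]
  [ 0     0  1  -4  0   -2 ]
  [ 0     0  0   0  1   -5 ]
  [ 0     0  0   0  0    1 ]
r3 ← r3 + 5·r4
  [ 1  -3/2  0  -1  0  3/2 ]
  [ 0     0  1  -4  0   -2 ]
  [ 0     0  0   0  1    0 ]
  [ 0     0  0   0  0    1 ]
r2 ← r2 + 2·r4
  [ 1  -3/2  0  -1  0  3/2 ]
  [ 0     0  1  -4  0    0 ]
  [ 0     0  0   0  1    0 ]
  [ 0     0  0   0  0    1 ]
r1 ← r1 − 3/2·r4
  [ 1  -3/2  0  -1  0  0 ]
  [ 0     0  1  -4  0  0 ]
  [ 0     0  0   0  1  0 ]
  [ 0     0  0   0  0  1 ]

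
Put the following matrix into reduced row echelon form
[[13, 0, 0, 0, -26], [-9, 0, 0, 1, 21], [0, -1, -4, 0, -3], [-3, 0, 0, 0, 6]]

[[1, 0, 0, 0, -2], [0, 1, 4, 0, 3], [0, 0, 0, 1, 3], [0, 0, 0, 0, 0]]

R1 -> 1/13·R1
  [  1   0   0  0  -2 ]
  [ -9   0   0  1  21 ]
  [  0  -1  -4  0  -3 ]
  [ -3   0   0  0   6 ]
R2 -> R2 + 9·R1
  [  1   0   0  0  -2 ]
  [  0   0   0  1   3 ]
  [  0  -1  -4  0  -3 ]
  [ -3   0   0  0   6 ]
R4 -> R4 + 3·R1
  [ 1   0   0  0  -2 ]
  [ 0   0   0  1   3 ]
  [ 0  -1  -4  0  -3 ]
  [ 0   0   0  0   0 ]
R2 <-> R3
  [ 1   0   0  0  -2 ]
  [ 0  -1  -4  0  -3 ]
  [ 0   0   0  1   3 ]
  [ 0   0   0  0   0 ]
R2 -> -1·R2
  [ 1  0  0  0  -2 ]
  [ 0  1  4  0   3 ]
  [ 0  0  0  1   3 ]
  [ 0  0  0  0   0 ]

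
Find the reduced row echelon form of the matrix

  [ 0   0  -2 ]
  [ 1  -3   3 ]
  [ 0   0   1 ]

R1 <-> R2
  [ 1  -3   3 ]
  [ 0   0  -2 ]
  [ 0   0   1 ]
R2 → -1/2·R2
  [ 1  -3  3 ]
  [ 0   0  1 ]
  [ 0   0  1 ]
R3 → R3 − R2
  [ 1  -3  3 ]
  [ 0   0  1 ]
  [ 0   0  0 ]
R1 → R1 − 3·R2
  [ 1  -3  0 ]
  [ 0   0  1 ]
  [ 0   0  0 ]

[[1, -3, 0], [0, 0, 1], [0, 0, 0]]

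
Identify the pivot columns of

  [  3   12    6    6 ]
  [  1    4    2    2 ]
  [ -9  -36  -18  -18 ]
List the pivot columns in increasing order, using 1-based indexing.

1

r1 ← 1/3·r1
  [  1    4    2    2 ]
  [  1    4    2    2 ]
  [ -9  -36  -18  -18 ]
r2 ← r2 − r1
  [  1    4    2    2 ]
  [  0    0    0    0 ]
  [ -9  -36  -18  -18 ]
r3 ← r3 + 9·r1
  [ 1  4  2  2 ]
  [ 0  0  0  0 ]
  [ 0  0  0  0 ]
Pivot columns are the columns containing a leading 1.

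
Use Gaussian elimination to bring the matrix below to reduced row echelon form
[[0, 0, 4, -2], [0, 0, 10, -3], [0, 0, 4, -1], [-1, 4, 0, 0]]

[[1, -4, 0, 0], [0, 0, 1, 0], [0, 0, 0, 1], [0, 0, 0, 0]]

Swap ρ1 and ρ4.
  [ -1  4   0   0 ]
  [  0  0  10  -3 ]
  [  0  0   4  -1 ]
  [  0  0   4  -2 ]
Multiply ρ1 by -1.
  [ 1  -4   0   0 ]
  [ 0   0  10  -3 ]
  [ 0   0   4  -1 ]
  [ 0   0   4  -2 ]
Multiply ρ2 by 1/10.
  [ 1  -4  0      0 ]
  [ 0   0  1  -3/10 ]
  [ 0   0  4     -1 ]
  [ 0   0  4     -2 ]
Subtract 4 times ρ2 from ρ3.
  [ 1  -4  0      0 ]
  [ 0   0  1  -3/10 ]
  [ 0   0  0    1/5 ]
  [ 0   0  4     -2 ]
Subtract 4 times ρ2 from ρ4.
  [ 1  -4  0      0 ]
  [ 0   0  1  -3/10 ]
  [ 0   0  0    1/5 ]
  [ 0   0  0   -4/5 ]
Multiply ρ3 by 5.
  [ 1  -4  0      0 ]
  [ 0   0  1  -3/10 ]
  [ 0   0  0      1 ]
  [ 0   0  0   -4/5 ]
Add 4/5 times ρ3 to ρ4.
  [ 1  -4  0      0 ]
  [ 0   0  1  -3/10 ]
  [ 0   0  0      1 ]
  [ 0   0  0      0 ]
Add 3/10 times ρ3 to ρ2.
  [ 1  -4  0  0 ]
  [ 0   0  1  0 ]
  [ 0   0  0  1 ]
  [ 0   0  0  0 ]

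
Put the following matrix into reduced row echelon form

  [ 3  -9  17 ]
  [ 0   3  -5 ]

R1 -> 1/3·R1
  [ 1  -3  17/3 ]
  [ 0   3    -5 ]
R2 -> 1/3·R2
  [ 1  -3  17/3 ]
  [ 0   1  -5/3 ]
R1 -> R1 + 3·R2
  [ 1  0   2/3 ]
  [ 0  1  -5/3 ]

[[1, 0, 2/3], [0, 1, -5/3]]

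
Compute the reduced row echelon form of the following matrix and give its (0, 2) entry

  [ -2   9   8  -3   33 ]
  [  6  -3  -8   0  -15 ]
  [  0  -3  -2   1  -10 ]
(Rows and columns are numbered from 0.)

-1

R1 → -1/2·R1
  [ 1  -9/2  -4  3/2  -33/2 ]
  [ 6    -3  -8    0    -15 ]
  [ 0    -3  -2    1    -10 ]
R2 → R2 − 6·R1
  [ 1  -9/2  -4  3/2  -33/2 ]
  [ 0    24  16   -9     84 ]
  [ 0    -3  -2    1    -10 ]
R2 → 1/24·R2
  [ 1  -9/2   -4   3/2  -33/2 ]
  [ 0     1  2/3  -3/8    7/2 ]
  [ 0    -3   -2     1    -10 ]
R3 → R3 + 3·R2
  [ 1  -9/2   -4   3/2  -33/2 ]
  [ 0     1  2/3  -3/8    7/2 ]
  [ 0     0    0  -1/8    1/2 ]
R3 → -8·R3
  [ 1  -9/2   -4   3/2  -33/2 ]
  [ 0     1  2/3  -3/8    7/2 ]
  [ 0     0    0     1     -4 ]
R2 → R2 + 3/8·R3
  [ 1  -9/2   -4  3/2  -33/2 ]
  [ 0     1  2/3    0      2 ]
  [ 0     0    0    1     -4 ]
R1 → R1 − 3/2·R3
  [ 1  -9/2   -4  0  -21/2 ]
  [ 0     1  2/3  0      2 ]
  [ 0     0    0  1     -4 ]
R1 → R1 + 9/2·R2
  [ 1  0   -1  0  -3/2 ]
  [ 0  1  2/3  0     2 ]
  [ 0  0    0  1    -4 ]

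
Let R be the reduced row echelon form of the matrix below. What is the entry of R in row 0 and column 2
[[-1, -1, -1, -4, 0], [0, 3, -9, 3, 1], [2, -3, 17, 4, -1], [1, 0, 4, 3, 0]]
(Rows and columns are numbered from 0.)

4

R1 -> -1·R1
R3 -> R3 − 2·R1
R4 -> R4 − R1
R2 -> 1/3·R2
R3 -> R3 + 5·R2
R4 -> R4 + R2
R4 -> 3·R4
R3 -> R3 − 2/3·R4
R2 -> R2 − 1/3·R4
R2 -> R2 − R3
R1 -> R1 − 4·R3
R1 -> R1 − R2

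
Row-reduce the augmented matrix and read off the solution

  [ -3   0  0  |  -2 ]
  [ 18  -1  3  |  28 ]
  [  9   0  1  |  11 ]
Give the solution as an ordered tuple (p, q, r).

Multiply r1 by -1/3.
  [  1   0  0  |  2/3 ]
  [ 18  -1  3  |   28 ]
  [  9   0  1  |   11 ]
Subtract 18 times r1 from r2.
  [ 1   0  0  |  2/3 ]
  [ 0  -1  3  |   16 ]
  [ 9   0  1  |   11 ]
Subtract 9 times r1 from r3.
  [ 1   0  0  |  2/3 ]
  [ 0  -1  3  |   16 ]
  [ 0   0  1  |    5 ]
Multiply r2 by -1.
  [ 1  0   0  |  2/3 ]
  [ 0  1  -3  |  -16 ]
  [ 0  0   1  |    5 ]
Add 3 times r3 to r2.
  [ 1  0  0  |  2/3 ]
  [ 0  1  0  |   -1 ]
  [ 0  0  1  |    5 ]
Reading off the last column: p = 2/3, q = -1, r = 5.

(2/3, -1, 5)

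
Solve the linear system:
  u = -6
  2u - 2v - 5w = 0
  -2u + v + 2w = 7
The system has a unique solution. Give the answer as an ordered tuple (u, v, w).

Form the augmented matrix and row-reduce:
  [  1   0   0  |  -6 ]
  [  2  -2  -5  |   0 ]
  [ -2   1   2  |   7 ]
R2 → R2 − 2·R1
  [  1   0   0  |  -6 ]
  [  0  -2  -5  |  12 ]
  [ -2   1   2  |   7 ]
R3 → R3 + 2·R1
  [ 1   0   0  |  -6 ]
  [ 0  -2  -5  |  12 ]
  [ 0   1   2  |  -5 ]
R2 → -1/2·R2
  [ 1  0    0  |  -6 ]
  [ 0  1  5/2  |  -6 ]
  [ 0  1    2  |  -5 ]
R3 → R3 − R2
  [ 1  0     0  |  -6 ]
  [ 0  1   5/2  |  -6 ]
  [ 0  0  -1/2  |   1 ]
R3 → -2·R3
  [ 1  0    0  |  -6 ]
  [ 0  1  5/2  |  -6 ]
  [ 0  0    1  |  -2 ]
R2 → R2 − 5/2·R3
  [ 1  0  0  |  -6 ]
  [ 0  1  0  |  -1 ]
  [ 0  0  1  |  -2 ]
Reading off the last column: u = -6, v = -1, w = -2.

(-6, -1, -2)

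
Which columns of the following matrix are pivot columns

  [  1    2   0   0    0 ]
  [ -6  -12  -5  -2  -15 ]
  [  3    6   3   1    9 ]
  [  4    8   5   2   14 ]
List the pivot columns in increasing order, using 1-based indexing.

Add 6 times r1 to r2.
Subtract 3 times r1 from r3.
Subtract 4 times r1 from r4.
Multiply r2 by -1/5.
Subtract 3 times r2 from r3.
Subtract 5 times r2 from r4.
Multiply r3 by -5.
Multiply r4 by -1.
Subtract 3 times r4 from r2.
Subtract 2/5 times r3 from r2.
Pivot columns are the columns containing a leading 1.

1, 3, 4, 5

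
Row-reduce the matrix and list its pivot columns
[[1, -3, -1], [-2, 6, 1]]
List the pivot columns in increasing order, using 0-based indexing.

0, 2

R2 ← R2 + 2·R1
R2 ← -1·R2
R1 ← R1 + R2
Pivot columns are the columns containing a leading 1.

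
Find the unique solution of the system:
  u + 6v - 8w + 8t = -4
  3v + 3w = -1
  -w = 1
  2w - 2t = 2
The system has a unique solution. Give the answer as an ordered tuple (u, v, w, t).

Form the augmented matrix and row-reduce:
  [ 1  6  -8   8  |  -4 ]
  [ 0  3   3   0  |  -1 ]
  [ 0  0  -1   0  |   1 ]
  [ 0  0   2  -2  |   2 ]
R2 := 1/3·R2
  [ 1  6  -8   8  |    -4 ]
  [ 0  1   1   0  |  -1/3 ]
  [ 0  0  -1   0  |     1 ]
  [ 0  0   2  -2  |     2 ]
R3 := -1·R3
  [ 1  6  -8   8  |    -4 ]
  [ 0  1   1   0  |  -1/3 ]
  [ 0  0   1   0  |    -1 ]
  [ 0  0   2  -2  |     2 ]
R4 := R4 − 2·R3
  [ 1  6  -8   8  |    -4 ]
  [ 0  1   1   0  |  -1/3 ]
  [ 0  0   1   0  |    -1 ]
  [ 0  0   0  -2  |     4 ]
R4 := -1/2·R4
  [ 1  6  -8  8  |    -4 ]
  [ 0  1   1  0  |  -1/3 ]
  [ 0  0   1  0  |    -1 ]
  [ 0  0   0  1  |    -2 ]
R1 := R1 − 8·R4
  [ 1  6  -8  0  |    12 ]
  [ 0  1   1  0  |  -1/3 ]
  [ 0  0   1  0  |    -1 ]
  [ 0  0   0  1  |    -2 ]
R2 := R2 − R3
  [ 1  6  -8  0  |   12 ]
  [ 0  1   0  0  |  2/3 ]
  [ 0  0   1  0  |   -1 ]
  [ 0  0   0  1  |   -2 ]
R1 := R1 + 8·R3
  [ 1  6  0  0  |    4 ]
  [ 0  1  0  0  |  2/3 ]
  [ 0  0  1  0  |   -1 ]
  [ 0  0  0  1  |   -2 ]
R1 := R1 − 6·R2
  [ 1  0  0  0  |    0 ]
  [ 0  1  0  0  |  2/3 ]
  [ 0  0  1  0  |   -1 ]
  [ 0  0  0  1  |   -2 ]
Reading off the last column: u = 0, v = 2/3, w = -1, t = -2.

(0, 2/3, -1, -2)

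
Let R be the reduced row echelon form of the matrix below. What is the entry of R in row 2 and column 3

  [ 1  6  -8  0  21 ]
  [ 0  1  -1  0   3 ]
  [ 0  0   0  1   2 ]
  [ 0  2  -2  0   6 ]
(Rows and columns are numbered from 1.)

-1

R4 → R4 − 2·R2
  [ 1  6  -8  0  21 ]
  [ 0  1  -1  0   3 ]
  [ 0  0   0  1   2 ]
  [ 0  0   0  0   0 ]
R1 → R1 − 6·R2
  [ 1  0  -2  0  3 ]
  [ 0  1  -1  0  3 ]
  [ 0  0   0  1  2 ]
  [ 0  0   0  0  0 ]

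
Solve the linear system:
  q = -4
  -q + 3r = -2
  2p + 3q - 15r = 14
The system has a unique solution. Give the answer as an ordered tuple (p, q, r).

Form the augmented matrix and row-reduce:
  [ 0   1    0  |  -4 ]
  [ 0  -1    3  |  -2 ]
  [ 2   3  -15  |  14 ]
R1 ↔ R3
  [ 2   3  -15  |  14 ]
  [ 0  -1    3  |  -2 ]
  [ 0   1    0  |  -4 ]
R1 := 1/2·R1
  [ 1  3/2  -15/2  |   7 ]
  [ 0   -1      3  |  -2 ]
  [ 0    1      0  |  -4 ]
R2 := -1·R2
  [ 1  3/2  -15/2  |   7 ]
  [ 0    1     -3  |   2 ]
  [ 0    1      0  |  -4 ]
R3 := R3 − R2
  [ 1  3/2  -15/2  |   7 ]
  [ 0    1     -3  |   2 ]
  [ 0    0      3  |  -6 ]
R3 := 1/3·R3
  [ 1  3/2  -15/2  |   7 ]
  [ 0    1     -3  |   2 ]
  [ 0    0      1  |  -2 ]
R2 := R2 + 3·R3
  [ 1  3/2  -15/2  |   7 ]
  [ 0    1      0  |  -4 ]
  [ 0    0      1  |  -2 ]
R1 := R1 + 15/2·R3
  [ 1  3/2  0  |  -8 ]
  [ 0    1  0  |  -4 ]
  [ 0    0  1  |  -2 ]
R1 := R1 − 3/2·R2
  [ 1  0  0  |  -2 ]
  [ 0  1  0  |  -4 ]
  [ 0  0  1  |  -2 ]
Reading off the last column: p = -2, q = -4, r = -2.

(-2, -4, -2)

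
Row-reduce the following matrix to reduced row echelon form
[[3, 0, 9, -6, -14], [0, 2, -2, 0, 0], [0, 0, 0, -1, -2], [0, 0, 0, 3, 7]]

R1 → 1/3·R1
  [ 1  0   3  -2  -14/3 ]
  [ 0  2  -2   0      0 ]
  [ 0  0   0  -1     -2 ]
  [ 0  0   0   3      7 ]
R2 → 1/2·R2
  [ 1  0   3  -2  -14/3 ]
  [ 0  1  -1   0      0 ]
  [ 0  0   0  -1     -2 ]
  [ 0  0   0   3      7 ]
R3 → -1·R3
  [ 1  0   3  -2  -14/3 ]
  [ 0  1  -1   0      0 ]
  [ 0  0   0   1      2 ]
  [ 0  0   0   3      7 ]
R4 → R4 − 3·R3
  [ 1  0   3  -2  -14/3 ]
  [ 0  1  -1   0      0 ]
  [ 0  0   0   1      2 ]
  [ 0  0   0   0      1 ]
R3 → R3 − 2·R4
  [ 1  0   3  -2  -14/3 ]
  [ 0  1  -1   0      0 ]
  [ 0  0   0   1      0 ]
  [ 0  0   0   0      1 ]
R1 → R1 + 14/3·R4
  [ 1  0   3  -2  0 ]
  [ 0  1  -1   0  0 ]
  [ 0  0   0   1  0 ]
  [ 0  0   0   0  1 ]
R1 → R1 + 2·R3
  [ 1  0   3  0  0 ]
  [ 0  1  -1  0  0 ]
  [ 0  0   0  1  0 ]
  [ 0  0   0  0  1 ]

[[1, 0, 3, 0, 0], [0, 1, -1, 0, 0], [0, 0, 0, 1, 0], [0, 0, 0, 0, 1]]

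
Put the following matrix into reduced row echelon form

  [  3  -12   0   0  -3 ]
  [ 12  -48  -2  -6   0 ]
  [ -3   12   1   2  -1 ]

[[1, -4, 0, 0, -1], [0, 0, 1, 0, 0], [0, 0, 0, 1, -2]]

ρ1 ← 1/3·ρ1
ρ2 ← ρ2 − 12·ρ1
ρ3 ← ρ3 + 3·ρ1
ρ2 ← -1/2·ρ2
ρ3 ← ρ3 − ρ2
ρ3 ← -1·ρ3
ρ2 ← ρ2 − 3·ρ3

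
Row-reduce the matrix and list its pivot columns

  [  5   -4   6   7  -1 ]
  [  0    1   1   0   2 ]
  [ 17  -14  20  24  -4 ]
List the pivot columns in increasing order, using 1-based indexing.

R1 → 1/5·R1
  [  1  -4/5  6/5  7/5  -1/5 ]
  [  0     1    1    0     2 ]
  [ 17   -14   20   24    -4 ]
R3 → R3 − 17·R1
  [ 1  -4/5   6/5  7/5  -1/5 ]
  [ 0     1     1    0     2 ]
  [ 0  -2/5  -2/5  1/5  -3/5 ]
R3 → R3 + 2/5·R2
  [ 1  -4/5  6/5  7/5  -1/5 ]
  [ 0     1    1    0     2 ]
  [ 0     0    0  1/5   1/5 ]
R3 → 5·R3
  [ 1  -4/5  6/5  7/5  -1/5 ]
  [ 0     1    1    0     2 ]
  [ 0     0    0    1     1 ]
R1 → R1 − 7/5·R3
  [ 1  -4/5  6/5  0  -8/5 ]
  [ 0     1    1  0     2 ]
  [ 0     0    0  1     1 ]
R1 → R1 + 4/5·R2
  [ 1  0  2  0  0 ]
  [ 0  1  1  0  2 ]
  [ 0  0  0  1  1 ]
Pivot columns are the columns containing a leading 1.

1, 2, 4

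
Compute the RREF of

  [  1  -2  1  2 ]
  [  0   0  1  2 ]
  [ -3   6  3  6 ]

[[1, -2, 0, 0], [0, 0, 1, 2], [0, 0, 0, 0]]

R3 := R3 + 3·R1
R3 := R3 − 6·R2
R1 := R1 − R2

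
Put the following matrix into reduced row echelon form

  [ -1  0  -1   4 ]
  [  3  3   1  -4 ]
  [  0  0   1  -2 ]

ρ1 := -1·ρ1
  [ 1  0  1  -4 ]
  [ 3  3  1  -4 ]
  [ 0  0  1  -2 ]
ρ2 := ρ2 − 3·ρ1
  [ 1  0   1  -4 ]
  [ 0  3  -2   8 ]
  [ 0  0   1  -2 ]
ρ2 := 1/3·ρ2
  [ 1  0     1   -4 ]
  [ 0  1  -2/3  8/3 ]
  [ 0  0     1   -2 ]
ρ2 := ρ2 + 2/3·ρ3
  [ 1  0  1   -4 ]
  [ 0  1  0  4/3 ]
  [ 0  0  1   -2 ]
ρ1 := ρ1 − ρ3
  [ 1  0  0   -2 ]
  [ 0  1  0  4/3 ]
  [ 0  0  1   -2 ]

[[1, 0, 0, -2], [0, 1, 0, 4/3], [0, 0, 1, -2]]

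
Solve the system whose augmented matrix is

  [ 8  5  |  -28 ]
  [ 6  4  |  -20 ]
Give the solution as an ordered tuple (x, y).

(-6, 4)

ρ1 := 1/8·ρ1
  [ 1  5/8  |  -7/2 ]
  [ 6    4  |   -20 ]
ρ2 := ρ2 − 6·ρ1
  [ 1  5/8  |  -7/2 ]
  [ 0  1/4  |     1 ]
ρ2 := 4·ρ2
  [ 1  5/8  |  -7/2 ]
  [ 0    1  |     4 ]
ρ1 := ρ1 − 5/8·ρ2
  [ 1  0  |  -6 ]
  [ 0  1  |   4 ]
Reading off the last column: x = -6, y = 4.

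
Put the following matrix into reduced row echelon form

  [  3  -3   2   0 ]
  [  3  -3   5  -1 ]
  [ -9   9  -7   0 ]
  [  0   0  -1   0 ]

Multiply r1 by 1/3.
Subtract 3 times r1 from r2.
Add 9 times r1 to r3.
Multiply r2 by 1/3.
Add r2 to r3.
Add r2 to r4.
Multiply r3 by -3.
Add 1/3 times r3 to r4.
Add 1/3 times r3 to r2.
Subtract 2/3 times r2 from r1.

[[1, -1, 0, 0], [0, 0, 1, 0], [0, 0, 0, 1], [0, 0, 0, 0]]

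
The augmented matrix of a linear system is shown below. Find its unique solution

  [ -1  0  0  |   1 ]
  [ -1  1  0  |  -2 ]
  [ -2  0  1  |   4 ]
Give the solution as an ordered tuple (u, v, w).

(-1, -3, 2)

R1 -> -1·R1
  [  1  0  0  |  -1 ]
  [ -1  1  0  |  -2 ]
  [ -2  0  1  |   4 ]
R2 -> R2 + R1
  [  1  0  0  |  -1 ]
  [  0  1  0  |  -3 ]
  [ -2  0  1  |   4 ]
R3 -> R3 + 2·R1
  [ 1  0  0  |  -1 ]
  [ 0  1  0  |  -3 ]
  [ 0  0  1  |   2 ]
Reading off the last column: u = -1, v = -3, w = 2.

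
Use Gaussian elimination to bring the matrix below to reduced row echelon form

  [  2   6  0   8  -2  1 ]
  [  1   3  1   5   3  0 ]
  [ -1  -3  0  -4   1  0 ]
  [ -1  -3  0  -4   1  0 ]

R1 -> 1/2·R1
  [  1   3  0   4  -1  1/2 ]
  [  1   3  1   5   3    0 ]
  [ -1  -3  0  -4   1    0 ]
  [ -1  -3  0  -4   1    0 ]
R2 -> R2 − R1
  [  1   3  0   4  -1   1/2 ]
  [  0   0  1   1   4  -1/2 ]
  [ -1  -3  0  -4   1     0 ]
  [ -1  -3  0  -4   1     0 ]
R3 -> R3 + R1
  [  1   3  0   4  -1   1/2 ]
  [  0   0  1   1   4  -1/2 ]
  [  0   0  0   0   0   1/2 ]
  [ -1  -3  0  -4   1     0 ]
R4 -> R4 + R1
  [ 1  3  0  4  -1   1/2 ]
  [ 0  0  1  1   4  -1/2 ]
  [ 0  0  0  0   0   1/2 ]
  [ 0  0  0  0   0   1/2 ]
R3 -> 2·R3
  [ 1  3  0  4  -1   1/2 ]
  [ 0  0  1  1   4  -1/2 ]
  [ 0  0  0  0   0     1 ]
  [ 0  0  0  0   0   1/2 ]
R4 -> R4 − 1/2·R3
  [ 1  3  0  4  -1   1/2 ]
  [ 0  0  1  1   4  -1/2 ]
  [ 0  0  0  0   0     1 ]
  [ 0  0  0  0   0     0 ]
R2 -> R2 + 1/2·R3
  [ 1  3  0  4  -1  1/2 ]
  [ 0  0  1  1   4    0 ]
  [ 0  0  0  0   0    1 ]
  [ 0  0  0  0   0    0 ]
R1 -> R1 − 1/2·R3
  [ 1  3  0  4  -1  0 ]
  [ 0  0  1  1   4  0 ]
  [ 0  0  0  0   0  1 ]
  [ 0  0  0  0   0  0 ]

[[1, 3, 0, 4, -1, 0], [0, 0, 1, 1, 4, 0], [0, 0, 0, 0, 0, 1], [0, 0, 0, 0, 0, 0]]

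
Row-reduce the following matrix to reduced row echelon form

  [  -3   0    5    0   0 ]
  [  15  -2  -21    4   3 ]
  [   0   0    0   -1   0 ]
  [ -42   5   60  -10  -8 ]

[[1, 0, -5/3, 0, 0], [0, 1, -2, 0, 0], [0, 0, 0, 1, 0], [0, 0, 0, 0, 1]]

r1 → -1/3·r1
  [   1   0  -5/3    0   0 ]
  [  15  -2   -21    4   3 ]
  [   0   0     0   -1   0 ]
  [ -42   5    60  -10  -8 ]
r2 → r2 − 15·r1
  [   1   0  -5/3    0   0 ]
  [   0  -2     4    4   3 ]
  [   0   0     0   -1   0 ]
  [ -42   5    60  -10  -8 ]
r4 → r4 + 42·r1
  [ 1   0  -5/3    0   0 ]
  [ 0  -2     4    4   3 ]
  [ 0   0     0   -1   0 ]
  [ 0   5   -10  -10  -8 ]
r2 → -1/2·r2
  [ 1  0  -5/3    0     0 ]
  [ 0  1    -2   -2  -3/2 ]
  [ 0  0     0   -1     0 ]
  [ 0  5   -10  -10    -8 ]
r4 → r4 − 5·r2
  [ 1  0  -5/3   0     0 ]
  [ 0  1    -2  -2  -3/2 ]
  [ 0  0     0  -1     0 ]
  [ 0  0     0   0  -1/2 ]
r3 → -1·r3
  [ 1  0  -5/3   0     0 ]
  [ 0  1    -2  -2  -3/2 ]
  [ 0  0     0   1     0 ]
  [ 0  0     0   0  -1/2 ]
r4 → -2·r4
  [ 1  0  -5/3   0     0 ]
  [ 0  1    -2  -2  -3/2 ]
  [ 0  0     0   1     0 ]
  [ 0  0     0   0     1 ]
r2 → r2 + 3/2·r4
  [ 1  0  -5/3   0  0 ]
  [ 0  1    -2  -2  0 ]
  [ 0  0     0   1  0 ]
  [ 0  0     0   0  1 ]
r2 → r2 + 2·r3
  [ 1  0  -5/3  0  0 ]
  [ 0  1    -2  0  0 ]
  [ 0  0     0  1  0 ]
  [ 0  0     0  0  1 ]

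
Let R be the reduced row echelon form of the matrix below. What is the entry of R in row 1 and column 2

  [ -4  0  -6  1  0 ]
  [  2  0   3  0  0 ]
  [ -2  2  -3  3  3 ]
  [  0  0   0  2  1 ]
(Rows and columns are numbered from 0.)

R1 → -1/4·R1
  [  1  0  3/2  -1/4  0 ]
  [  2  0    3     0  0 ]
  [ -2  2   -3     3  3 ]
  [  0  0    0     2  1 ]
R2 → R2 − 2·R1
  [  1  0  3/2  -1/4  0 ]
  [  0  0    0   1/2  0 ]
  [ -2  2   -3     3  3 ]
  [  0  0    0     2  1 ]
R3 → R3 + 2·R1
  [ 1  0  3/2  -1/4  0 ]
  [ 0  0    0   1/2  0 ]
  [ 0  2    0   5/2  3 ]
  [ 0  0    0     2  1 ]
R2 <=> R3
  [ 1  0  3/2  -1/4  0 ]
  [ 0  2    0   5/2  3 ]
  [ 0  0    0   1/2  0 ]
  [ 0  0    0     2  1 ]
R2 → 1/2·R2
  [ 1  0  3/2  -1/4    0 ]
  [ 0  1    0   5/4  3/2 ]
  [ 0  0    0   1/2    0 ]
  [ 0  0    0     2    1 ]
R3 → 2·R3
  [ 1  0  3/2  -1/4    0 ]
  [ 0  1    0   5/4  3/2 ]
  [ 0  0    0     1    0 ]
  [ 0  0    0     2    1 ]
R4 → R4 − 2·R3
  [ 1  0  3/2  -1/4    0 ]
  [ 0  1    0   5/4  3/2 ]
  [ 0  0    0     1    0 ]
  [ 0  0    0     0    1 ]
R2 → R2 − 3/2·R4
  [ 1  0  3/2  -1/4  0 ]
  [ 0  1    0   5/4  0 ]
  [ 0  0    0     1  0 ]
  [ 0  0    0     0  1 ]
R2 → R2 − 5/4·R3
  [ 1  0  3/2  -1/4  0 ]
  [ 0  1    0     0  0 ]
  [ 0  0    0     1  0 ]
  [ 0  0    0     0  1 ]
R1 → R1 + 1/4·R3
  [ 1  0  3/2  0  0 ]
  [ 0  1    0  0  0 ]
  [ 0  0    0  1  0 ]
  [ 0  0    0  0  1 ]

0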